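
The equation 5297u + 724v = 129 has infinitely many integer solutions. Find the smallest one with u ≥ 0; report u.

gcd(5297, 724) = 1  (5297 = 7×724 + 229, 724 = 3×229 + 37, 229 = 6×37 + 7, 37 = 5×7 + 2, 7 = 3×2 + 1, 2 = 2×1).
1 divides 129, so solutions exist.
Back-substituting, 5297×(313) + 724×(-2290) = 1.
Scale by 129/1 = 129: (u₀, v₀) = (40377, -295410).
General solution: u = 40377 + 724t, v = -295410 - 5297t for integer t.
u ≥ 0: smallest is 40377 mod 724 = 557 (at t = -55), with v = -4075.

557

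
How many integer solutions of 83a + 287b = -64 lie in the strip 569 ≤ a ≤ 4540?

14

gcd(287, 83):
  287 = 3·83 + 38
  83 = 2·38 + 7
  38 = 5·7 + 3
  7 = 2·3 + 1
  3 = 3·1
so gcd(287, 83) = 1.
Back-substitute for Bézout coefficients:
  1 = 7 - 2·3
  ... = 83·(83) + 287·(-24)
Scale by -64: particular solution (-5312, 1536); reduce a mod 287: (141, -41).
General solution: a = 141 + 287t, b = -41 - 83t for integer t.
569 ≤ 141 + 287t ≤ 4540 gives t ∈ [2, 15], which is 14 values.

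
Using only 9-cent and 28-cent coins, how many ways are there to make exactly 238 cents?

1

Need nonnegative integers with 9j + 28k = 238.
gcd(9, 28) = 1, and 9·(-3) + 28·(1) = 1.
So (j₀, k₀) = (-714, 238); general j = -714 + 28t, k = 238 - 9t.
j ≥ 0 ⇒ t ≥ 26; k ≥ 0 ⇒ t ≤ 26. That's 1 value of t.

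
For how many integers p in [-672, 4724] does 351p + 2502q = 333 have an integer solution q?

gcd(2502, 351) = 9.
By Bézout, 351·(-57) + 2502·(8) = 9.
Particular solution: (115, -16).
General solution: p = 115 + 278t, q = -16 - 39t for integer t.
-672 ≤ 115 + 278t ≤ 4724 gives t ∈ [-2, 16], which is 19 values.

19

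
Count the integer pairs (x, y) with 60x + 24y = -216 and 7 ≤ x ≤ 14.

gcd(60, 24):
  60 = 2×24 + 12
  24 = 2×12
so gcd(60, 24) = 12.
Back-substitute for Bézout coefficients:
  12 = 60 - 2×24
  ... = 60×(1) + 24×(-2)
Scale by -18: particular solution (-18, 36); reduce x mod 2: (0, -9).
General solution: x = 0 + 2t, y = -9 - 5t for integer t.
7 ≤ 0 + 2t ≤ 14 gives t ∈ [4, 7], which is 4 values.

4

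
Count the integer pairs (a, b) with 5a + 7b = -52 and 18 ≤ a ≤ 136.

17

gcd(7, 5):
  7 = 1·5 + 2
  5 = 2·2 + 1
  2 = 2·1
so gcd(7, 5) = 1.
Back-substitute for Bézout coefficients:
  1 = 5 - 2·2
  ... = 5·(3) + 7·(-2)
Scale by -52: particular solution (-156, 104); reduce a mod 7: (5, -11).
General solution: a = 5 + 7t, b = -11 - 5t for integer t.
18 ≤ 5 + 7t ≤ 136 gives t ∈ [2, 18], which is 17 values.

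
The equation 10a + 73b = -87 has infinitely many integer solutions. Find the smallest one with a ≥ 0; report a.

57

gcd(73, 10):
  73 = 7*10 + 3
  10 = 3*3 + 1
  3 = 3*1
so gcd(73, 10) = 1.
1 divides -87, so solutions exist.
Back-substitute for Bézout coefficients:
  1 = 10 - 3*3
  ... = 10*(22) + 73*(-3)
Scale by -87/1 = -87: (a₀, b₀) = (-1914, 261).
General solution: a = -1914 + 73t, b = 261 - 10t for integer t.
a ≥ 0: smallest is -1914 mod 73 = 57 (at t = 27), with b = -9.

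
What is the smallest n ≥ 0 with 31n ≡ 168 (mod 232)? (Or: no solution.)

gcd(232, 31) = 1  (232 = 7*31 + 15, 31 = 2*15 + 1, 15 = 15*1).
1 divides 168, so solutions exist.
Back-substituting, 31*(15) + 232*(-2) = 1.
So 31*(15) ≡ 1 (mod 232); multiply by 168: n ≡ 2520 (mod 232).
Smallest nonnegative: n = 2520 mod 232 = 200.

200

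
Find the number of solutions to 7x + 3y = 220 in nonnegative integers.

11

gcd(7, 3):
  7 = 2*3 + 1
  3 = 3*1
so gcd(7, 3) = 1.
Back-substitute for Bézout coefficients:
  1 = 7 - 2*3
  ... = 7*(1) + 3*(-2)
Scale by 220: one solution is (220, -440). Reduce x mod 3: (1, 71).
General: x = 1 + 3t, y = 71 - 7t.
x ≥ 0 ⇒ t ≥ 0; y ≥ 0 ⇒ t ≤ 10. So t ∈ [0, 10]: 11 solutions.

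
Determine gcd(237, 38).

gcd(237, 38):
  237 = 6×38 + 9
  38 = 4×9 + 2
  9 = 4×2 + 1
  2 = 2×1
so gcd(237, 38) = 1.

1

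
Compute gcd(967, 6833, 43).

gcd(6833, 967):
  6833 = 7·967 + 64
  967 = 15·64 + 7
  64 = 9·7 + 1
  7 = 7·1
so gcd(6833, 967) = 1.
gcd(1, 43) = 1.

1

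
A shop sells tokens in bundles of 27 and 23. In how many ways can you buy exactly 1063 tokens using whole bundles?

Need nonnegative integers with 27j + 23k = 1063.
gcd(27, 23) = 1, and 27·(6) + 23·(-7) = 1.
So (j₀, k₀) = (6378, -7441); general j = 6378 + 23t, k = -7441 - 27t.
j ≥ 0 ⇒ t ≥ -277; k ≥ 0 ⇒ t ≤ -276. That's 2 values of t.

2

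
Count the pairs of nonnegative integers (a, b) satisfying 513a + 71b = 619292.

gcd(513, 71) = 1  (513 = 7*71 + 16, 71 = 4*16 + 7, 16 = 2*7 + 2, 7 = 3*2 + 1, 2 = 2*1).
Back-substituting, 513*(-31) + 71*(224) = 1.
Scale by 619292: one solution is (-19198052, 138721408). Reduce a mod 71: (64, 8260).
General: a = 64 + 71t, b = 8260 - 513t.
a ≥ 0 ⇒ t ≥ 0; b ≥ 0 ⇒ t ≤ 16. So t ∈ [0, 16]: 17 solutions.

17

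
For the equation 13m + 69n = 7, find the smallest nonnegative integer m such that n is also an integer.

43

gcd(69, 13) = 1.
1 divides 7, so solutions exist.
By Bézout, 13·(16) + 69·(-3) = 1.
Scale by 7/1 = 7: (m₀, n₀) = (112, -21).
General solution: m = 112 + 69t, n = -21 - 13t for integer t.
m ≥ 0: smallest is 112 mod 69 = 43 (at t = -1), with n = -8.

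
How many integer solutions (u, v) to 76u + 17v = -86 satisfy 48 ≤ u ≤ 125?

gcd(76, 17) = 1  (76 = 4×17 + 8, 17 = 2×8 + 1, 8 = 8×1).
Back-substituting, 76×(-2) + 17×(9) = 1.
Scale by -86: particular solution (172, -774); reduce u mod 17: (2, -14).
General solution: u = 2 + 17t, v = -14 - 76t for integer t.
48 ≤ 2 + 17t ≤ 125 gives t ∈ [3, 7], which is 5 values.

5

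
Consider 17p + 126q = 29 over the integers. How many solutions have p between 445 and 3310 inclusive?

22

gcd(126, 17) = 1  (126 = 7×17 + 7, 17 = 2×7 + 3, 7 = 2×3 + 1, 3 = 3×1).
Back-substituting, 17×(-37) + 126×(5) = 1.
Scale by 29: particular solution (-1073, 145); reduce p mod 126: (61, -8).
General solution: p = 61 + 126t, q = -8 - 17t for integer t.
445 ≤ 61 + 126t ≤ 3310 gives t ∈ [4, 25], which is 22 values.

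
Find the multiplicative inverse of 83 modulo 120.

107

gcd(120, 83) = 1.
By Bézout, 83·(-13) + 120·(9) = 1.
So 83·-13 ≡ 1 (mod 120), and -13 mod 120 = 107.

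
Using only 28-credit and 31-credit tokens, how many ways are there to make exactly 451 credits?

1

Need nonnegative integers with 28j + 31k = 451.
gcd(28, 31) = 1, and 28·(10) + 31·(-9) = 1.
So (j₀, k₀) = (4510, -4059); general j = 4510 + 31t, k = -4059 - 28t.
j ≥ 0 ⇒ t ≥ -145; k ≥ 0 ⇒ t ≤ -145. That's 1 value of t.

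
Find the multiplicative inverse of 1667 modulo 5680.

4283

gcd(5680, 1667) = 1.
By Bézout, 1667*(-1397) + 5680*(410) = 1.
So 1667*-1397 ≡ 1 (mod 5680), and -1397 mod 5680 = 4283.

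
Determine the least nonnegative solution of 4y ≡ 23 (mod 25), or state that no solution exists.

12

gcd(25, 4):
  25 = 6*4 + 1
  4 = 4*1
so gcd(25, 4) = 1.
1 divides 23, so solutions exist.
Back-substitute for Bézout coefficients:
  1 = 25 - 6*4
  ... = 4*(-6) + 25*(1)
So 4*(-6) ≡ 1 (mod 25); multiply by 23: y ≡ -138 (mod 25).
Smallest nonnegative: y = -138 mod 25 = 12.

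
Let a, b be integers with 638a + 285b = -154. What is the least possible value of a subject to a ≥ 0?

gcd(638, 285):
  638 = 2*285 + 68
  285 = 4*68 + 13
  68 = 5*13 + 3
  13 = 4*3 + 1
  3 = 3*1
so gcd(638, 285) = 1.
1 divides -154, so solutions exist.
Back-substitute for Bézout coefficients:
  1 = 13 - 4*3
  ... = 638*(-88) + 285*(197)
Scale by -154/1 = -154: (a₀, b₀) = (13552, -30338).
General solution: a = 13552 + 285t, b = -30338 - 638t for integer t.
a ≥ 0: smallest is 13552 mod 285 = 157 (at t = -47), with b = -352.

157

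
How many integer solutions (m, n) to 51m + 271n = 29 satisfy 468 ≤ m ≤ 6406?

22

gcd(271, 51) = 1.
By Bézout, 51×(-85) + 271×(16) = 1.
Particular solution: (245, -46).
General solution: m = 245 + 271t, n = -46 - 51t for integer t.
468 ≤ 245 + 271t ≤ 6406 gives t ∈ [1, 22], which is 22 values.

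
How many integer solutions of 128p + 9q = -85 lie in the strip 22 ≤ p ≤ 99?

9

gcd(128, 9):
  128 = 14*9 + 2
  9 = 4*2 + 1
  2 = 2*1
so gcd(128, 9) = 1.
Back-substitute for Bézout coefficients:
  1 = 9 - 4*2
  ... = 128*(-4) + 9*(57)
Scale by -85: particular solution (340, -4845); reduce p mod 9: (7, -109).
General solution: p = 7 + 9t, q = -109 - 128t for integer t.
22 ≤ 7 + 9t ≤ 99 gives t ∈ [2, 10], which is 9 values.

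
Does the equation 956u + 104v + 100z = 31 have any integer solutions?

no

gcd(956, 104) = 4  (956 = 9·104 + 20, 104 = 5·20 + 4, 20 = 5·4).
gcd(4, 100) = 4.
4 does not divide 31 (remainder 3), so no integer solutions.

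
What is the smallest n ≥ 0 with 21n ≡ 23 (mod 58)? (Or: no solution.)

gcd(58, 21):
  58 = 2·21 + 16
  21 = 1·16 + 5
  16 = 3·5 + 1
  5 = 5·1
so gcd(58, 21) = 1.
1 divides 23, so solutions exist.
Back-substitute for Bézout coefficients:
  1 = 16 - 3·5
  ... = 21·(-11) + 58·(4)
So 21·(-11) ≡ 1 (mod 58); multiply by 23: n ≡ -253 (mod 58).
Smallest nonnegative: n = -253 mod 58 = 37.

37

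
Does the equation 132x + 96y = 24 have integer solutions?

gcd(132, 96):
  132 = 1×96 + 36
  96 = 2×36 + 24
  36 = 1×24 + 12
  24 = 2×12
so gcd(132, 96) = 12.
12 divides 24, so integer solutions exist.

yes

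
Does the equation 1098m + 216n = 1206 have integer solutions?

gcd(1098, 216) = 18  (1098 = 5*216 + 18, 216 = 12*18).
18 divides 1206, so integer solutions exist.

yes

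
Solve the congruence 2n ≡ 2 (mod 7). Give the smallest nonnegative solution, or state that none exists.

1

gcd(7, 2):
  7 = 3×2 + 1
  2 = 2×1
so gcd(7, 2) = 1.
1 divides 2, so solutions exist.
Back-substitute for Bézout coefficients:
  1 = 7 - 3×2
  ... = 2×(-3) + 7×(1)
So 2×(-3) ≡ 1 (mod 7); multiply by 2: n ≡ -6 (mod 7).
Smallest nonnegative: n = -6 mod 7 = 1.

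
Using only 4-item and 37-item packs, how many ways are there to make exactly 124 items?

1

Need nonnegative integers with 4j + 37k = 124.
gcd(4, 37) = 1, and 4·(-9) + 37·(1) = 1.
So (j₀, k₀) = (-1116, 124); general j = -1116 + 37t, k = 124 - 4t.
j ≥ 0 ⇒ t ≥ 31; k ≥ 0 ⇒ t ≤ 31. That's 1 value of t.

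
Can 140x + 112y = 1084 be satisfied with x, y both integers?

gcd(140, 112) = 28  (140 = 1·112 + 28, 112 = 4·28).
28 does not divide 1084 (remainder 20), so no integer solutions.

no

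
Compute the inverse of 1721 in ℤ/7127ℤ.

4634

gcd(7127, 1721) = 1  (7127 = 4·1721 + 243, 1721 = 7·243 + 20, 243 = 12·20 + 3, 20 = 6·3 + 2, 3 = 1·2 + 1, 2 = 2·1).
Back-substituting, 1721·(-2493) + 7127·(602) = 1.
So 1721·-2493 ≡ 1 (mod 7127), and -2493 mod 7127 = 4634.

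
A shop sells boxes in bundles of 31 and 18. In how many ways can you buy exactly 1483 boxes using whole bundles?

2

Need nonnegative integers with 31j + 18k = 1483.
gcd(31, 18) = 1, and 31·(7) + 18·(-12) = 1.
So (j₀, k₀) = (10381, -17796); general j = 10381 + 18t, k = -17796 - 31t.
j ≥ 0 ⇒ t ≥ -576; k ≥ 0 ⇒ t ≤ -575. That's 2 values of t.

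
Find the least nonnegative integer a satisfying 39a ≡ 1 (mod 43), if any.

32

gcd(43, 39) = 1  (43 = 1·39 + 4, 39 = 9·4 + 3, 4 = 1·3 + 1, 3 = 3·1).
1 divides 1, so solutions exist.
Back-substituting, 39·(-11) + 43·(10) = 1.
So 39·(-11) ≡ 1 (mod 43); multiply by 1: a ≡ -11 (mod 43).
Smallest nonnegative: a = -11 mod 43 = 32.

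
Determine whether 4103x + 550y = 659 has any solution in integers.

gcd(4103, 550) = 11  (4103 = 7·550 + 253, 550 = 2·253 + 44, 253 = 5·44 + 33, 44 = 1·33 + 11, 33 = 3·11).
11 does not divide 659 (remainder 10), so no integer solutions.

no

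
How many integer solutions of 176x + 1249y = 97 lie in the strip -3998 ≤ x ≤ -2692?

1

gcd(1249, 176) = 1.
By Bézout, 176×(220) + 1249×(-31) = 1.
Particular solution: (107, -15).
General solution: x = 107 + 1249t, y = -15 - 176t for integer t.
-3998 ≤ 107 + 1249t ≤ -2692 gives t ∈ [-3, -3], which is 1 value.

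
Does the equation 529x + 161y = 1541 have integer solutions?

gcd(529, 161) = 23  (529 = 3*161 + 46, 161 = 3*46 + 23, 46 = 2*23).
23 divides 1541, so integer solutions exist.

yes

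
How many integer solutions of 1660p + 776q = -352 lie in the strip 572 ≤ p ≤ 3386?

gcd(1660, 776) = 4  (1660 = 2·776 + 108, 776 = 7·108 + 20, 108 = 5·20 + 8, 20 = 2·8 + 4, 8 = 2·4).
Back-substituting, 1660·(-79) + 776·(169) = 4.
Scale by -88: particular solution (6952, -14872); reduce p mod 194: (162, -347).
General solution: p = 162 + 194t, q = -347 - 415t for integer t.
572 ≤ 162 + 194t ≤ 3386 gives t ∈ [3, 16], which is 14 values.

14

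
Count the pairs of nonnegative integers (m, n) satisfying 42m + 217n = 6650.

5

gcd(217, 42):
  217 = 5·42 + 7
  42 = 6·7
so gcd(217, 42) = 7.
Back-substitute for Bézout coefficients:
  7 = 217 - 5·42
  ... = 42·(-5) + 217·(1)
Scale by 950: one solution is (-4750, 950). Reduce m mod 31: (24, 26).
General: m = 24 + 31t, n = 26 - 6t.
m ≥ 0 ⇒ t ≥ 0; n ≥ 0 ⇒ t ≤ 4. So t ∈ [0, 4]: 5 solutions.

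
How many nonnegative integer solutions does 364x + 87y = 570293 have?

18

gcd(364, 87) = 1  (364 = 4×87 + 16, 87 = 5×16 + 7, 16 = 2×7 + 2, 7 = 3×2 + 1, 2 = 2×1).
Back-substituting, 364×(-38) + 87×(159) = 1.
Scale by 570293: one solution is (-21671134, 90676587). Reduce x mod 87: (44, 6371).
General: x = 44 + 87t, y = 6371 - 364t.
x ≥ 0 ⇒ t ≥ 0; y ≥ 0 ⇒ t ≤ 17. So t ∈ [0, 17]: 18 solutions.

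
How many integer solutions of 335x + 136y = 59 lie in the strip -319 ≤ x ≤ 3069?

gcd(335, 136):
  335 = 2×136 + 63
  136 = 2×63 + 10
  63 = 6×10 + 3
  10 = 3×3 + 1
  3 = 3×1
so gcd(335, 136) = 1.
Back-substitute for Bézout coefficients:
  1 = 10 - 3×3
  ... = 335×(-41) + 136×(101)
Scale by 59: particular solution (-2419, 5959); reduce x mod 136: (29, -71).
General solution: x = 29 + 136t, y = -71 - 335t for integer t.
-319 ≤ 29 + 136t ≤ 3069 gives t ∈ [-2, 22], which is 25 values.

25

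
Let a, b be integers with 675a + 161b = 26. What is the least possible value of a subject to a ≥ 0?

32

gcd(675, 161):
  675 = 4×161 + 31
  161 = 5×31 + 6
  31 = 5×6 + 1
  6 = 6×1
so gcd(675, 161) = 1.
1 divides 26, so solutions exist.
Back-substitute for Bézout coefficients:
  1 = 31 - 5×6
  ... = 675×(26) + 161×(-109)
Scale by 26/1 = 26: (a₀, b₀) = (676, -2834).
General solution: a = 676 + 161t, b = -2834 - 675t for integer t.
a ≥ 0: smallest is 676 mod 161 = 32 (at t = -4), with b = -134.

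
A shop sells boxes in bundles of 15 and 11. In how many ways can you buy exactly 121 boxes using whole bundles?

Need nonnegative integers with 15j + 11k = 121.
gcd(15, 11) = 1, and 15·(3) + 11·(-4) = 1.
So (j₀, k₀) = (363, -484); general j = 363 + 11t, k = -484 - 15t.
j ≥ 0 ⇒ t ≥ -33; k ≥ 0 ⇒ t ≤ -33. That's 1 value of t.

1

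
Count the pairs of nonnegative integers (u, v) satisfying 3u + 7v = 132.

gcd(7, 3):
  7 = 2*3 + 1
  3 = 3*1
so gcd(7, 3) = 1.
Back-substitute for Bézout coefficients:
  1 = 7 - 2*3
  ... = 3*(-2) + 7*(1)
Scale by 132: one solution is (-264, 132). Reduce u mod 7: (2, 18).
General: u = 2 + 7t, v = 18 - 3t.
u ≥ 0 ⇒ t ≥ 0; v ≥ 0 ⇒ t ≤ 6. So t ∈ [0, 6]: 7 solutions.

7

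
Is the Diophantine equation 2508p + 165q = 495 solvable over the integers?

gcd(2508, 165) = 33  (2508 = 15×165 + 33, 165 = 5×33).
33 divides 495, so integer solutions exist.

yes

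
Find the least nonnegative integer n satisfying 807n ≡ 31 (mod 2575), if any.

gcd(2575, 807):
  2575 = 3*807 + 154
  807 = 5*154 + 37
  154 = 4*37 + 6
  37 = 6*6 + 1
  6 = 6*1
so gcd(2575, 807) = 1.
1 divides 31, so solutions exist.
Back-substitute for Bézout coefficients:
  1 = 37 - 6*6
  ... = 807*(418) + 2575*(-131)
So 807*(418) ≡ 1 (mod 2575); multiply by 31: n ≡ 12958 (mod 2575).
Smallest nonnegative: n = 12958 mod 2575 = 83.

83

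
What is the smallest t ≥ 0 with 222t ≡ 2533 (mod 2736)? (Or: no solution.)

gcd(2736, 222) = 6  (2736 = 12×222 + 72, 222 = 3×72 + 6, 72 = 12×6).
6 does not divide 2533, so the congruence has no solution.

no solution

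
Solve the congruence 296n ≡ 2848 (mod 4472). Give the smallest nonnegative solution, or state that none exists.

gcd(4472, 296) = 8.
8 divides 2848, so solutions exist.
By Bézout, 296·(136) + 4472·(-9) = 8.
So 296·(136) ≡ 8 (mod 4472); multiply by 356: n ≡ 48416 (mod 559).
Smallest nonnegative: n = 48416 mod 559 = 342.

342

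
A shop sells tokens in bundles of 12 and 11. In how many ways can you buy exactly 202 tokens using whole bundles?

Need nonnegative integers with 12j + 11k = 202.
gcd(12, 11) = 1, and 12·(1) + 11·(-1) = 1.
So (j₀, k₀) = (202, -202); general j = 202 + 11t, k = -202 - 12t.
j ≥ 0 ⇒ t ≥ -18; k ≥ 0 ⇒ t ≤ -17. That's 2 values of t.

2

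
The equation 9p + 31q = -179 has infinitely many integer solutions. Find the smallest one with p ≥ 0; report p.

18

gcd(31, 9) = 1  (31 = 3×9 + 4, 9 = 2×4 + 1, 4 = 4×1).
1 divides -179, so solutions exist.
Back-substituting, 9×(7) + 31×(-2) = 1.
Scale by -179/1 = -179: (p₀, q₀) = (-1253, 358).
General solution: p = -1253 + 31t, q = 358 - 9t for integer t.
p ≥ 0: smallest is -1253 mod 31 = 18 (at t = 41), with q = -11.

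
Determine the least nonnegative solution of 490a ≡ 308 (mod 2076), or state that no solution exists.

920

gcd(2076, 490):
  2076 = 4×490 + 116
  490 = 4×116 + 26
  116 = 4×26 + 12
  26 = 2×12 + 2
  12 = 6×2
so gcd(2076, 490) = 2.
2 divides 308, so solutions exist.
Back-substitute for Bézout coefficients:
  2 = 26 - 2×12
  ... = 490×(161) + 2076×(-38)
So 490×(161) ≡ 2 (mod 2076); multiply by 154: a ≡ 24794 (mod 1038).
Smallest nonnegative: a = 24794 mod 1038 = 920.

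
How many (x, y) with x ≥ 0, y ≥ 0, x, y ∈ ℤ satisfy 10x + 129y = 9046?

7

gcd(129, 10) = 1  (129 = 12×10 + 9, 10 = 1×9 + 1, 9 = 9×1).
Back-substituting, 10×(13) + 129×(-1) = 1.
Scale by 9046: one solution is (117598, -9046). Reduce x mod 129: (79, 64).
General: x = 79 + 129t, y = 64 - 10t.
x ≥ 0 ⇒ t ≥ 0; y ≥ 0 ⇒ t ≤ 6. So t ∈ [0, 6]: 7 solutions.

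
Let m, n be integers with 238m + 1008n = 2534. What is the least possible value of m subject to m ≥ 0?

53

gcd(1008, 238):
  1008 = 4×238 + 56
  238 = 4×56 + 14
  56 = 4×14
so gcd(1008, 238) = 14.
14 divides 2534, so solutions exist.
Back-substitute for Bézout coefficients:
  14 = 238 - 4×56
  ... = 238×(17) + 1008×(-4)
Scale by 2534/14 = 181: (m₀, n₀) = (3077, -724).
General solution: m = 3077 + 72t, n = -724 - 17t for integer t.
m ≥ 0: smallest is 3077 mod 72 = 53 (at t = -42), with n = -10.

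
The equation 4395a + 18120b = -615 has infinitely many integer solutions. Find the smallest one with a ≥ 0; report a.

gcd(18120, 4395):
  18120 = 4×4395 + 540
  4395 = 8×540 + 75
  540 = 7×75 + 15
  75 = 5×15
so gcd(18120, 4395) = 15.
15 divides -615, so solutions exist.
Back-substitute for Bézout coefficients:
  15 = 540 - 7×75
  ... = 4395×(-235) + 18120×(57)
Scale by -615/15 = -41: (a₀, b₀) = (9635, -2337).
General solution: a = 9635 + 1208t, b = -2337 - 293t for integer t.
a ≥ 0: smallest is 9635 mod 1208 = 1179 (at t = -7), with b = -286.

1179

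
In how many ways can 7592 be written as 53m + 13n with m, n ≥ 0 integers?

12

gcd(53, 13) = 1.
By Bézout, 53×(1) + 13×(-4) = 1.
One solution: (0, 584).
General: m = 0 + 13t, n = 584 - 53t.
m ≥ 0 ⇒ t ≥ 0; n ≥ 0 ⇒ t ≤ 11. So t ∈ [0, 11]: 12 solutions.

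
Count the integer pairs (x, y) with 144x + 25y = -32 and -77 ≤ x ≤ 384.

18

gcd(144, 25) = 1.
By Bézout, 144·(4) + 25·(-23) = 1.
Particular solution: (22, -128).
General solution: x = 22 + 25t, y = -128 - 144t for integer t.
-77 ≤ 22 + 25t ≤ 384 gives t ∈ [-3, 14], which is 18 values.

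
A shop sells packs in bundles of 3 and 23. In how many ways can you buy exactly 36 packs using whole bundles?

Need nonnegative integers with 3j + 23k = 36.
gcd(3, 23) = 1, and 3·(8) + 23·(-1) = 1.
So (j₀, k₀) = (288, -36); general j = 288 + 23t, k = -36 - 3t.
j ≥ 0 ⇒ t ≥ -12; k ≥ 0 ⇒ t ≤ -12. That's 1 value of t.

1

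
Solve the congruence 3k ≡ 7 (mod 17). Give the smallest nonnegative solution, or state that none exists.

8

gcd(17, 3) = 1  (17 = 5*3 + 2, 3 = 1*2 + 1, 2 = 2*1).
1 divides 7, so solutions exist.
Back-substituting, 3*(6) + 17*(-1) = 1.
So 3*(6) ≡ 1 (mod 17); multiply by 7: k ≡ 42 (mod 17).
Smallest nonnegative: k = 42 mod 17 = 8.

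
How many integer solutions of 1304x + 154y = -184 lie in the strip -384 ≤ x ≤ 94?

gcd(1304, 154) = 2.
By Bézout, 1304·(15) + 154·(-127) = 2.
Particular solution: (6, -52).
General solution: x = 6 + 77t, y = -52 - 652t for integer t.
-384 ≤ 6 + 77t ≤ 94 gives t ∈ [-5, 1], which is 7 values.

7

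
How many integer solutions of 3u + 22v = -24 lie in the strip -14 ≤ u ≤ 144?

7

gcd(22, 3) = 1.
By Bézout, 3·(-7) + 22·(1) = 1.
Particular solution: (14, -3).
General solution: u = 14 + 22t, v = -3 - 3t for integer t.
-14 ≤ 14 + 22t ≤ 144 gives t ∈ [-1, 5], which is 7 values.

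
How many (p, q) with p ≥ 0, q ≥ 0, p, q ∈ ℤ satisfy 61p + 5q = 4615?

16

gcd(61, 5) = 1  (61 = 12·5 + 1, 5 = 5·1).
Back-substituting, 61·(1) + 5·(-12) = 1.
Scale by 4615: one solution is (4615, -55380). Reduce p mod 5: (0, 923).
General: p = 0 + 5t, q = 923 - 61t.
p ≥ 0 ⇒ t ≥ 0; q ≥ 0 ⇒ t ≤ 15. So t ∈ [0, 15]: 16 solutions.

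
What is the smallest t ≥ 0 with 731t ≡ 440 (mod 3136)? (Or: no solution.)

gcd(3136, 731):
  3136 = 4·731 + 212
  731 = 3·212 + 95
  212 = 2·95 + 22
  95 = 4·22 + 7
  22 = 3·7 + 1
  7 = 7·1
so gcd(3136, 731) = 1.
1 divides 440, so solutions exist.
Back-substitute for Bézout coefficients:
  1 = 22 - 3·7
  ... = 731·(-429) + 3136·(100)
So 731·(-429) ≡ 1 (mod 3136); multiply by 440: t ≡ -188760 (mod 3136).
Smallest nonnegative: t = -188760 mod 3136 = 2536.

2536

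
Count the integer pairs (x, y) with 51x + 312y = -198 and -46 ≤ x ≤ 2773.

27

gcd(312, 51):
  312 = 6·51 + 6
  51 = 8·6 + 3
  6 = 2·3
so gcd(312, 51) = 3.
Back-substitute for Bézout coefficients:
  3 = 51 - 8·6
  ... = 51·(49) + 312·(-8)
Scale by -66: particular solution (-3234, 528); reduce x mod 104: (94, -16).
General solution: x = 94 + 104t, y = -16 - 17t for integer t.
-46 ≤ 94 + 104t ≤ 2773 gives t ∈ [-1, 25], which is 27 values.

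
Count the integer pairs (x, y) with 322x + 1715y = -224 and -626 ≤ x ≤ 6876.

31

gcd(1715, 322) = 7.
By Bézout, 322*(16) + 1715*(-3) = 7.
Particular solution: (223, -42).
General solution: x = 223 + 245t, y = -42 - 46t for integer t.
-626 ≤ 223 + 245t ≤ 6876 gives t ∈ [-3, 27], which is 31 values.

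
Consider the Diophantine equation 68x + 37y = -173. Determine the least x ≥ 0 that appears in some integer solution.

35

gcd(68, 37):
  68 = 1·37 + 31
  37 = 1·31 + 6
  31 = 5·6 + 1
  6 = 6·1
so gcd(68, 37) = 1.
1 divides -173, so solutions exist.
Back-substitute for Bézout coefficients:
  1 = 31 - 5·6
  ... = 68·(6) + 37·(-11)
Scale by -173/1 = -173: (x₀, y₀) = (-1038, 1903).
General solution: x = -1038 + 37t, y = 1903 - 68t for integer t.
x ≥ 0: smallest is -1038 mod 37 = 35 (at t = 29), with y = -69.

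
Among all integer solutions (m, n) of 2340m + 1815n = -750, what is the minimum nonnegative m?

85

gcd(2340, 1815):
  2340 = 1·1815 + 525
  1815 = 3·525 + 240
  525 = 2·240 + 45
  240 = 5·45 + 15
  45 = 3·15
so gcd(2340, 1815) = 15.
15 divides -750, so solutions exist.
Back-substitute for Bézout coefficients:
  15 = 240 - 5·45
  ... = 2340·(-38) + 1815·(49)
Scale by -750/15 = -50: (m₀, n₀) = (1900, -2450).
General solution: m = 1900 + 121t, n = -2450 - 156t for integer t.
m ≥ 0: smallest is 1900 mod 121 = 85 (at t = -15), with n = -110.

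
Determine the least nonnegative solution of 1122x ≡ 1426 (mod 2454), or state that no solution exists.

gcd(2454, 1122) = 6.
6 does not divide 1426, so the congruence has no solution.

no solution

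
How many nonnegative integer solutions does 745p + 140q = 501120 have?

gcd(745, 140) = 5  (745 = 5×140 + 45, 140 = 3×45 + 5, 45 = 9×5).
Back-substituting, 745×(-3) + 140×(16) = 5.
Scale by 100224: one solution is (-300672, 1603584). Reduce p mod 28: (20, 3473).
General: p = 20 + 28t, q = 3473 - 149t.
p ≥ 0 ⇒ t ≥ 0; q ≥ 0 ⇒ t ≤ 23. So t ∈ [0, 23]: 24 solutions.

24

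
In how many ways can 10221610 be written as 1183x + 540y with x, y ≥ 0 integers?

gcd(1183, 540) = 1  (1183 = 2·540 + 103, 540 = 5·103 + 25, 103 = 4·25 + 3, 25 = 8·3 + 1, 3 = 3·1).
Back-substituting, 1183·(-173) + 540·(379) = 1.
Scale by 10221610: one solution is (-1768338530, 3873990190). Reduce x mod 540: (10, 18907).
General: x = 10 + 540t, y = 18907 - 1183t.
x ≥ 0 ⇒ t ≥ 0; y ≥ 0 ⇒ t ≤ 15. So t ∈ [0, 15]: 16 solutions.

16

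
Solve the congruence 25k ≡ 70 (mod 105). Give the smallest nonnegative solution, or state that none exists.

7

gcd(105, 25) = 5.
5 divides 70, so solutions exist.
By Bézout, 25*(-4) + 105*(1) = 5.
So 25*(-4) ≡ 5 (mod 105); multiply by 14: k ≡ -56 (mod 21).
Smallest nonnegative: k = -56 mod 21 = 7.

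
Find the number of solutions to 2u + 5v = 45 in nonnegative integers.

5

gcd(5, 2) = 1.
By Bézout, 2·(-2) + 5·(1) = 1.
One solution: (0, 9).
General: u = 0 + 5t, v = 9 - 2t.
u ≥ 0 ⇒ t ≥ 0; v ≥ 0 ⇒ t ≤ 4. So t ∈ [0, 4]: 5 solutions.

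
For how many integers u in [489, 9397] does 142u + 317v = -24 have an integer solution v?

28

gcd(317, 142):
  317 = 2*142 + 33
  142 = 4*33 + 10
  33 = 3*10 + 3
  10 = 3*3 + 1
  3 = 3*1
so gcd(317, 142) = 1.
Back-substitute for Bézout coefficients:
  1 = 10 - 3*3
  ... = 142*(96) + 317*(-43)
Scale by -24: particular solution (-2304, 1032); reduce u mod 317: (232, -104).
General solution: u = 232 + 317t, v = -104 - 142t for integer t.
489 ≤ 232 + 317t ≤ 9397 gives t ∈ [1, 28], which is 28 values.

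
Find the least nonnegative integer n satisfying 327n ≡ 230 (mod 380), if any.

10

gcd(380, 327) = 1.
1 divides 230, so solutions exist.
By Bézout, 327×(43) + 380×(-37) = 1.
So 327×(43) ≡ 1 (mod 380); multiply by 230: n ≡ 9890 (mod 380).
Smallest nonnegative: n = 9890 mod 380 = 10.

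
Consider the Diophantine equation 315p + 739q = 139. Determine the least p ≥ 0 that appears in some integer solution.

gcd(739, 315):
  739 = 2*315 + 109
  315 = 2*109 + 97
  109 = 1*97 + 12
  97 = 8*12 + 1
  12 = 12*1
so gcd(739, 315) = 1.
1 divides 139, so solutions exist.
Back-substitute for Bézout coefficients:
  1 = 97 - 8*12
  ... = 315*(61) + 739*(-26)
Scale by 139/1 = 139: (p₀, q₀) = (8479, -3614).
General solution: p = 8479 + 739t, q = -3614 - 315t for integer t.
p ≥ 0: smallest is 8479 mod 739 = 350 (at t = -11), with q = -149.

350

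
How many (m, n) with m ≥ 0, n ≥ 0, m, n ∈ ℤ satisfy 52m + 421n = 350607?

16

gcd(421, 52):
  421 = 8·52 + 5
  52 = 10·5 + 2
  5 = 2·2 + 1
  2 = 2·1
so gcd(421, 52) = 1.
Back-substitute for Bézout coefficients:
  1 = 5 - 2·2
  ... = 52·(-170) + 421·(21)
Scale by 350607: one solution is (-59603190, 7362747). Reduce m mod 421: (306, 795).
General: m = 306 + 421t, n = 795 - 52t.
m ≥ 0 ⇒ t ≥ 0; n ≥ 0 ⇒ t ≤ 15. So t ∈ [0, 15]: 16 solutions.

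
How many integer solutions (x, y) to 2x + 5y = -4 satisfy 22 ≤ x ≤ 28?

2

gcd(5, 2) = 1.
By Bézout, 2*(-2) + 5*(1) = 1.
Particular solution: (3, -2).
General solution: x = 3 + 5t, y = -2 - 2t for integer t.
22 ≤ 3 + 5t ≤ 28 gives t ∈ [4, 5], which is 2 values.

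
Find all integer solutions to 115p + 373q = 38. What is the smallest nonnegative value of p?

289

gcd(373, 115) = 1.
1 divides 38, so solutions exist.
By Bézout, 115×(-120) + 373×(37) = 1.
Scale by 38/1 = 38: (p₀, q₀) = (-4560, 1406).
General solution: p = -4560 + 373t, q = 1406 - 115t for integer t.
p ≥ 0: smallest is -4560 mod 373 = 289 (at t = 13), with q = -89.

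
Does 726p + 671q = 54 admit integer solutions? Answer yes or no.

gcd(726, 671) = 11  (726 = 1*671 + 55, 671 = 12*55 + 11, 55 = 5*11).
11 does not divide 54 (remainder 10), so no integer solutions.

no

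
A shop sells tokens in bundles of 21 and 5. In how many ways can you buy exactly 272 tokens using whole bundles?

3

Need nonnegative integers with 21j + 5k = 272.
gcd(21, 5) = 1, and 21·(1) + 5·(-4) = 1.
So (j₀, k₀) = (272, -1088); general j = 272 + 5t, k = -1088 - 21t.
j ≥ 0 ⇒ t ≥ -54; k ≥ 0 ⇒ t ≤ -52. That's 3 values of t.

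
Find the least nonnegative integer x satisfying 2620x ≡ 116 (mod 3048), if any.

gcd(3048, 2620):
  3048 = 1·2620 + 428
  2620 = 6·428 + 52
  428 = 8·52 + 12
  52 = 4·12 + 4
  12 = 3·4
so gcd(3048, 2620) = 4.
4 divides 116, so solutions exist.
Back-substitute for Bézout coefficients:
  4 = 52 - 4·12
  ... = 2620·(235) + 3048·(-202)
So 2620·(235) ≡ 4 (mod 3048); multiply by 29: x ≡ 6815 (mod 762).
Smallest nonnegative: x = 6815 mod 762 = 719.

719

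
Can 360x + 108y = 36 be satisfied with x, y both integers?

gcd(360, 108) = 36.
36 divides 36, so integer solutions exist.

yes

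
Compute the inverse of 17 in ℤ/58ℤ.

41

gcd(58, 17) = 1.
By Bézout, 17×(-17) + 58×(5) = 1.
So 17×-17 ≡ 1 (mod 58), and -17 mod 58 = 41.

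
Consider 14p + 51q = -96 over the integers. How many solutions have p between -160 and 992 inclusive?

23

gcd(51, 14):
  51 = 3×14 + 9
  14 = 1×9 + 5
  9 = 1×5 + 4
  5 = 1×4 + 1
  4 = 4×1
so gcd(51, 14) = 1.
Back-substitute for Bézout coefficients:
  1 = 5 - 1×4
  ... = 14×(11) + 51×(-3)
Scale by -96: particular solution (-1056, 288); reduce p mod 51: (15, -6).
General solution: p = 15 + 51t, q = -6 - 14t for integer t.
-160 ≤ 15 + 51t ≤ 992 gives t ∈ [-3, 19], which is 23 values.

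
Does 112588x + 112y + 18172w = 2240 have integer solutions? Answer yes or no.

yes

gcd(112588, 112):
  112588 = 1005*112 + 28
  112 = 4*28
so gcd(112588, 112) = 28.
gcd(28, 18172) = 28.
28 divides 2240, so integer solutions exist.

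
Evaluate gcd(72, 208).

gcd(208, 72):
  208 = 2×72 + 64
  72 = 1×64 + 8
  64 = 8×8
so gcd(208, 72) = 8.

8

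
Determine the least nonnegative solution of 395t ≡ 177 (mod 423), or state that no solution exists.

39

gcd(423, 395) = 1.
1 divides 177, so solutions exist.
By Bézout, 395×(-136) + 423×(127) = 1.
So 395×(-136) ≡ 1 (mod 423); multiply by 177: t ≡ -24072 (mod 423).
Smallest nonnegative: t = -24072 mod 423 = 39.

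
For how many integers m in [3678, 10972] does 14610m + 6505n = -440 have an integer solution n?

5

gcd(14610, 6505):
  14610 = 2×6505 + 1600
  6505 = 4×1600 + 105
  1600 = 15×105 + 25
  105 = 4×25 + 5
  25 = 5×5
so gcd(14610, 6505) = 5.
Back-substitute for Bézout coefficients:
  5 = 105 - 4×25
  ... = 14610×(-248) + 6505×(557)
Scale by -88: particular solution (21824, -49016); reduce m mod 1301: (1008, -2264).
General solution: m = 1008 + 1301t, n = -2264 - 2922t for integer t.
3678 ≤ 1008 + 1301t ≤ 10972 gives t ∈ [3, 7], which is 5 values.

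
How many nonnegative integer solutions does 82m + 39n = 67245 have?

gcd(82, 39) = 1.
By Bézout, 82·(10) + 39·(-21) = 1.
One solution: (12, 1699).
General: m = 12 + 39t, n = 1699 - 82t.
m ≥ 0 ⇒ t ≥ 0; n ≥ 0 ⇒ t ≤ 20. So t ∈ [0, 20]: 21 solutions.

21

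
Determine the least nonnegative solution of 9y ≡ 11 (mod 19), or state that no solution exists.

16

gcd(19, 9) = 1  (19 = 2·9 + 1, 9 = 9·1).
1 divides 11, so solutions exist.
Back-substituting, 9·(-2) + 19·(1) = 1.
So 9·(-2) ≡ 1 (mod 19); multiply by 11: y ≡ -22 (mod 19).
Smallest nonnegative: y = -22 mod 19 = 16.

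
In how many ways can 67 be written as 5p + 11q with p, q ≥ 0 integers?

gcd(11, 5) = 1  (11 = 2×5 + 1, 5 = 5×1).
Back-substituting, 5×(-2) + 11×(1) = 1.
Scale by 67: one solution is (-134, 67). Reduce p mod 11: (9, 2).
General: p = 9 + 11t, q = 2 - 5t.
p ≥ 0 ⇒ t ≥ 0; q ≥ 0 ⇒ t ≤ 0. So t ∈ [0, 0]: 1 solution.

1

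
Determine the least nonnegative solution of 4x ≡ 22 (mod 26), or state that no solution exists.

12

gcd(26, 4) = 2.
2 divides 22, so solutions exist.
By Bézout, 4·(-6) + 26·(1) = 2.
So 4·(-6) ≡ 2 (mod 26); multiply by 11: x ≡ -66 (mod 13).
Smallest nonnegative: x = -66 mod 13 = 12.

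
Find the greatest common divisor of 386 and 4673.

1

gcd(4673, 386) = 1  (4673 = 12*386 + 41, 386 = 9*41 + 17, 41 = 2*17 + 7, 17 = 2*7 + 3, 7 = 2*3 + 1, 3 = 3*1).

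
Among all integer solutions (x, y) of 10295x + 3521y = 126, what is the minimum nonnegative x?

2233

gcd(10295, 3521):
  10295 = 2*3521 + 3253
  3521 = 1*3253 + 268
  3253 = 12*268 + 37
  268 = 7*37 + 9
  37 = 4*9 + 1
  9 = 9*1
so gcd(10295, 3521) = 1.
1 divides 126, so solutions exist.
Back-substitute for Bézout coefficients:
  1 = 37 - 4*9
  ... = 10295*(381) + 3521*(-1114)
Scale by 126/1 = 126: (x₀, y₀) = (48006, -140364).
General solution: x = 48006 + 3521t, y = -140364 - 10295t for integer t.
x ≥ 0: smallest is 48006 mod 3521 = 2233 (at t = -13), with y = -6529.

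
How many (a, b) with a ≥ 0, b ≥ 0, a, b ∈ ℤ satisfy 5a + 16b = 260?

4

gcd(16, 5):
  16 = 3*5 + 1
  5 = 5*1
so gcd(16, 5) = 1.
Back-substitute for Bézout coefficients:
  1 = 16 - 3*5
  ... = 5*(-3) + 16*(1)
Scale by 260: one solution is (-780, 260). Reduce a mod 16: (4, 15).
General: a = 4 + 16t, b = 15 - 5t.
a ≥ 0 ⇒ t ≥ 0; b ≥ 0 ⇒ t ≤ 3. So t ∈ [0, 3]: 4 solutions.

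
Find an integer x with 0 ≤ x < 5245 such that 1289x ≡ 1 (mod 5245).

gcd(5245, 1289) = 1.
By Bézout, 1289*(1709) + 5245*(-420) = 1.
So 1289*1709 ≡ 1 (mod 5245), and 1709 mod 5245 = 1709.

1709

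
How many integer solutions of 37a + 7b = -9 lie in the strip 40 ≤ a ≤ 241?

29

gcd(37, 7):
  37 = 5·7 + 2
  7 = 3·2 + 1
  2 = 2·1
so gcd(37, 7) = 1.
Back-substitute for Bézout coefficients:
  1 = 7 - 3·2
  ... = 37·(-3) + 7·(16)
Scale by -9: particular solution (27, -144); reduce a mod 7: (6, -33).
General solution: a = 6 + 7t, b = -33 - 37t for integer t.
40 ≤ 6 + 7t ≤ 241 gives t ∈ [5, 33], which is 29 values.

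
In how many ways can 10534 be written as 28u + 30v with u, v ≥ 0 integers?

25

gcd(30, 28) = 2.
By Bézout, 28×(-1) + 30×(1) = 2.
One solution: (13, 339).
General: u = 13 + 15t, v = 339 - 14t.
u ≥ 0 ⇒ t ≥ 0; v ≥ 0 ⇒ t ≤ 24. So t ∈ [0, 24]: 25 solutions.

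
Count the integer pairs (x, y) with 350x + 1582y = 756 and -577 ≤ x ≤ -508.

gcd(1582, 350) = 14  (1582 = 4×350 + 182, 350 = 1×182 + 168, 182 = 1×168 + 14, 168 = 12×14).
Back-substituting, 350×(-9) + 1582×(2) = 14.
Scale by 54: particular solution (-486, 108); reduce x mod 113: (79, -17).
General solution: x = 79 + 113t, y = -17 - 25t for integer t.
-577 ≤ 79 + 113t ≤ -508 gives t ∈ [-5, -6], which is 0 values.

0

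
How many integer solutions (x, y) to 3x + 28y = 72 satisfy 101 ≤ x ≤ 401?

gcd(28, 3):
  28 = 9*3 + 1
  3 = 3*1
so gcd(28, 3) = 1.
Back-substitute for Bézout coefficients:
  1 = 28 - 9*3
  ... = 3*(-9) + 28*(1)
Scale by 72: particular solution (-648, 72); reduce x mod 28: (24, 0).
General solution: x = 24 + 28t, y = 0 - 3t for integer t.
101 ≤ 24 + 28t ≤ 401 gives t ∈ [3, 13], which is 11 values.

11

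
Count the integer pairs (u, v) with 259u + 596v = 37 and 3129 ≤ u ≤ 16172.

gcd(596, 259) = 1.
By Bézout, 259*(191) + 596*(-83) = 1.
Particular solution: (511, -222).
General solution: u = 511 + 596t, v = -222 - 259t for integer t.
3129 ≤ 511 + 596t ≤ 16172 gives t ∈ [5, 26], which is 22 values.

22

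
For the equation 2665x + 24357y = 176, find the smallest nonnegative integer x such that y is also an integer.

20948

gcd(24357, 2665) = 1.
1 divides 176, so solutions exist.
By Bézout, 2665×(3994) + 24357×(-437) = 1.
Scale by 176/1 = 176: (x₀, y₀) = (702944, -76912).
General solution: x = 702944 + 24357t, y = -76912 - 2665t for integer t.
x ≥ 0: smallest is 702944 mod 24357 = 20948 (at t = -28), with y = -2292.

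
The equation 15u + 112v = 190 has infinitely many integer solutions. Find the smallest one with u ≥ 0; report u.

gcd(112, 15):
  112 = 7×15 + 7
  15 = 2×7 + 1
  7 = 7×1
so gcd(112, 15) = 1.
1 divides 190, so solutions exist.
Back-substitute for Bézout coefficients:
  1 = 15 - 2×7
  ... = 15×(15) + 112×(-2)
Scale by 190/1 = 190: (u₀, v₀) = (2850, -380).
General solution: u = 2850 + 112t, v = -380 - 15t for integer t.
u ≥ 0: smallest is 2850 mod 112 = 50 (at t = -25), with v = -5.

50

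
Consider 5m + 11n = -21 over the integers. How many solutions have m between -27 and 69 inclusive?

gcd(11, 5) = 1.
By Bézout, 5·(-2) + 11·(1) = 1.
Particular solution: (9, -6).
General solution: m = 9 + 11t, n = -6 - 5t for integer t.
-27 ≤ 9 + 11t ≤ 69 gives t ∈ [-3, 5], which is 9 values.

9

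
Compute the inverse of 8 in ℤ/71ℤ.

gcd(71, 8) = 1.
By Bézout, 8×(9) + 71×(-1) = 1.
So 8×9 ≡ 1 (mod 71), and 9 mod 71 = 9.

9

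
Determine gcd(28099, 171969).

gcd(171969, 28099) = 1  (171969 = 6×28099 + 3375, 28099 = 8×3375 + 1099, 3375 = 3×1099 + 78, 1099 = 14×78 + 7, 78 = 11×7 + 1, 7 = 7×1).

1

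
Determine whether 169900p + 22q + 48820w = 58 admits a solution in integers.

gcd(169900, 22) = 2  (169900 = 7722*22 + 16, 22 = 1*16 + 6, 16 = 2*6 + 4, 6 = 1*4 + 2, 4 = 2*2).
gcd(2, 48820) = 2.
2 divides 58, so integer solutions exist.

yes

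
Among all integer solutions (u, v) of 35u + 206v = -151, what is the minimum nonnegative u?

gcd(206, 35):
  206 = 5·35 + 31
  35 = 1·31 + 4
  31 = 7·4 + 3
  4 = 1·3 + 1
  3 = 3·1
so gcd(206, 35) = 1.
1 divides -151, so solutions exist.
Back-substitute for Bézout coefficients:
  1 = 4 - 1·3
  ... = 35·(53) + 206·(-9)
Scale by -151/1 = -151: (u₀, v₀) = (-8003, 1359).
General solution: u = -8003 + 206t, v = 1359 - 35t for integer t.
u ≥ 0: smallest is -8003 mod 206 = 31 (at t = 39), with v = -6.

31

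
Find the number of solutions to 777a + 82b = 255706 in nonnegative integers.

gcd(777, 82) = 1  (777 = 9*82 + 39, 82 = 2*39 + 4, 39 = 9*4 + 3, 4 = 1*3 + 1, 3 = 3*1).
Back-substituting, 777*(-21) + 82*(199) = 1.
Scale by 255706: one solution is (-5369826, 50885494). Reduce a mod 82: (26, 2872).
General: a = 26 + 82t, b = 2872 - 777t.
a ≥ 0 ⇒ t ≥ 0; b ≥ 0 ⇒ t ≤ 3. So t ∈ [0, 3]: 4 solutions.

4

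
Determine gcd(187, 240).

gcd(240, 187):
  240 = 1×187 + 53
  187 = 3×53 + 28
  53 = 1×28 + 25
  28 = 1×25 + 3
  25 = 8×3 + 1
  3 = 3×1
so gcd(240, 187) = 1.

1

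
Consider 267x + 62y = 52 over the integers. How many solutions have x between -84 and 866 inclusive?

gcd(267, 62) = 1  (267 = 4·62 + 19, 62 = 3·19 + 5, 19 = 3·5 + 4, 5 = 1·4 + 1, 4 = 4·1).
Back-substituting, 267·(-13) + 62·(56) = 1.
Scale by 52: particular solution (-676, 2912); reduce x mod 62: (6, -25).
General solution: x = 6 + 62t, y = -25 - 267t for integer t.
-84 ≤ 6 + 62t ≤ 866 gives t ∈ [-1, 13], which is 15 values.

15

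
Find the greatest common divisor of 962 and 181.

gcd(962, 181) = 1  (962 = 5×181 + 57, 181 = 3×57 + 10, 57 = 5×10 + 7, 10 = 1×7 + 3, 7 = 2×3 + 1, 3 = 3×1).

1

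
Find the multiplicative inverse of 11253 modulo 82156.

gcd(82156, 11253) = 1  (82156 = 7*11253 + 3385, 11253 = 3*3385 + 1098, 3385 = 3*1098 + 91, 1098 = 12*91 + 6, 91 = 15*6 + 1, 6 = 6*1).
Back-substituting, 11253*(-13543) + 82156*(1855) = 1.
So 11253*-13543 ≡ 1 (mod 82156), and -13543 mod 82156 = 68613.

68613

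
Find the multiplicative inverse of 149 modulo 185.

149

gcd(185, 149) = 1.
By Bézout, 149×(-36) + 185×(29) = 1.
So 149×-36 ≡ 1 (mod 185), and -36 mod 185 = 149.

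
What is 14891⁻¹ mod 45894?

gcd(45894, 14891) = 1.
By Bézout, 14891×(-8833) + 45894×(2866) = 1.
So 14891×-8833 ≡ 1 (mod 45894), and -8833 mod 45894 = 37061.

37061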